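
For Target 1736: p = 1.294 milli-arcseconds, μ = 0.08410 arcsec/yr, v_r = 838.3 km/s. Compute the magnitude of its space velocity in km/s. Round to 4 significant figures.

d = 1/p = 1/0.001294″ = 772.8 pc.
v_t = 4.740 μ d = 4.740 × 0.08410 × 772.8 = 308.06 km/s.
v = √(v_r² + v_t²) = √(838.3² + 308.06²) = √797648 = 893.11 km/s.

893.1 km/s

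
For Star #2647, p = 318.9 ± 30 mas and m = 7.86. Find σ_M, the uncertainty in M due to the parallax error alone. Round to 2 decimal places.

σ_M = 0.20 mag

M = m − 5 log₁₀ d + 5 = m + 5 log₁₀ p + 5, so ∂M/∂p = 5/(p ln 10).
σ_M = (5/ln 10) · (σ_p/p) = 2.1715 × 30/318.9 = 2.1715 × 0.094073 = 0.20428.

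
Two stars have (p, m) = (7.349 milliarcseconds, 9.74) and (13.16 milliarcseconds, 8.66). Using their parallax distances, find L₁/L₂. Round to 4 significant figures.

d₁ = 1/p₁ = 1/0.007349″ = 136.07 pc; d₂ = 1/p₂ = 1/0.01316″ = 75.988 pc.
M₁ = m₁ − 5 log₁₀ d₁ + 5 = 9.74 − 10.6688 + 5 = 4.0712.
M₂ = 8.66 − 9.4037 + 5 = 4.2563.
L₁/L₂ = 10^(0.4(M₂ − M₁)) = 10^(0.4 × 0.1851) = 10^0.07404 = 1.1859.

L₁/L₂ = 1.186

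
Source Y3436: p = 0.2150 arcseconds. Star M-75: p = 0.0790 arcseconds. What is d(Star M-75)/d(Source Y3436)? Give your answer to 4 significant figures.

Since d = 1/p, d_B/d_A = p_A/p_B.
= 0.2150 / 0.0790 = 2.7215.

2.722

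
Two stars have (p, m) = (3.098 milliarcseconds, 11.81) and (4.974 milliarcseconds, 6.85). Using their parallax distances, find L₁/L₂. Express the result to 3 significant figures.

L₁/L₂ = 0.0267

d₁ = 1/p₁ = 1/0.003098″ = 322.79 pc; d₂ = 1/p₂ = 1/0.004974″ = 201.05 pc.
M₁ = m₁ − 5 log₁₀ d₁ + 5 = 11.81 − 12.5446 + 5 = 4.2654.
M₂ = 6.85 − 11.5165 + 5 = 0.3335.
L₁/L₂ = 10^(0.4(M₂ − M₁)) = 10^(0.4 × (-3.9319)) = 10^(-1.57276) = 0.026745.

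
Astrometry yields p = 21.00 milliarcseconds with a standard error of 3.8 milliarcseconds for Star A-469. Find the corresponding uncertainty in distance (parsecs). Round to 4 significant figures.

8.617 pc

d = 1/p, so σ_d = σ_p / p².
σ_d = 0.00380 / (0.02100)² = 0.00380 / 0.000441 = 8.6168 pc.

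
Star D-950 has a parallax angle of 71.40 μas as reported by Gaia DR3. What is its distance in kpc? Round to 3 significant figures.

p = 71.40 μas = 0.00007140 arcsec.
d = 1/p = 1/0.00007140 = 14006 pc.
= 14.006 kpc.

14.0 kpc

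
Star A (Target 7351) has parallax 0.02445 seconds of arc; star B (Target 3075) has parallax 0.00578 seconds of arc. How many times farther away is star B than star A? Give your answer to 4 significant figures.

Since d = 1/p, d_B/d_A = p_A/p_B.
= 0.02445 / 0.00578 = 4.2301.

4.230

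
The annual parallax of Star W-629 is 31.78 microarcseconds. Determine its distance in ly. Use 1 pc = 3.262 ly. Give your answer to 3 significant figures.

p = 31.78 microarcseconds = 0.00003178 arcsec.
d = 1/p = 1/0.00003178 = 31466 pc.
In light-years: 31466 × 3.262 = 1.0264 × 10^5 ly.

103000 ly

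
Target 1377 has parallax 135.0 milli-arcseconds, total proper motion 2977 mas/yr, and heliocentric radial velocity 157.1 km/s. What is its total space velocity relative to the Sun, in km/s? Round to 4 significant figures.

d = 1/p = 1/0.1350″ = 7.4074 pc.
μ = 2977 mas/yr = 2.977 ″/yr.
v_t = 4.740 μ d = 4.740 × 2.977 × 7.4074 = 104.53 km/s.
v = √(v_r² + v_t²) = √(157.1² + 104.53²) = √35606.9 = 188.7 km/s.

188.7 km/s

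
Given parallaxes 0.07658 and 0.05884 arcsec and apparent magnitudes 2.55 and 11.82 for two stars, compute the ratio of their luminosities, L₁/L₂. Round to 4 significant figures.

L₁/L₂ = 3014

d₁ = 1/p₁ = 1/0.07658″ = 13.058 pc; d₂ = 1/p₂ = 1/0.05884″ = 16.995 pc.
M₁ = m₁ − 5 log₁₀ d₁ + 5 = 2.55 − 5.5794 + 5 = 1.9706.
M₂ = 11.82 − 6.1516 + 5 = 10.6684.
L₁/L₂ = 10^(0.4(M₂ − M₁)) = 10^(0.4 × 8.6978) = 10^3.47912 = 3013.8.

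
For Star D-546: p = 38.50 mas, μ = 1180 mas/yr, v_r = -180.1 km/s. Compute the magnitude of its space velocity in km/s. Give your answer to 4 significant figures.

231.4 km/s

d = 1/p = 1/0.03850″ = 25.974 pc.
μ = 1180 mas/yr = 1.180 ″/yr.
v_t = 4.740 μ d = 4.740 × 1.180 × 25.974 = 145.28 km/s.
v = √(v_r² + v_t²) = √((-180.1)² + 145.28²) = √53542.3 = 231.39 km/s.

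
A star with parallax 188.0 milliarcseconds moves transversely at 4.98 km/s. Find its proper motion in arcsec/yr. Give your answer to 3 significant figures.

d = 1/p = 1/0.1880″ = 5.3191 pc.
μ = v_t / (4.74 d) = 4.98 / (4.74 × 5.3191) = 4.98 / 25.213 = 0.19752 ″/yr.

0.198 arcsec/yr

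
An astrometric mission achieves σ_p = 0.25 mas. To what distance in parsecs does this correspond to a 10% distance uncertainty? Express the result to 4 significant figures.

σ_d/d = σ_p/p, so the condition is σ_p/p ≤ 0.10, i.e. p ≥ σ_p/0.10.
p_min = 0.25/0.10 = 2.5 mas = 0.0025 arcsec.
d_max = 1/p_min = 1/0.0025 = 400 pc.

400.0 pc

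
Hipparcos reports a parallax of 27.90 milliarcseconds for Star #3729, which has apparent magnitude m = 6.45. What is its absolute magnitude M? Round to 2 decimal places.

M = 3.68

d = 1/p = 1/0.02790″ = 35.842 pc.
m − M = 5 log₁₀(35.842) − 5 = 7.7720 − 5 = 2.7720.
M = m − (m − M) = 6.45 − 2.7720 = 3.68.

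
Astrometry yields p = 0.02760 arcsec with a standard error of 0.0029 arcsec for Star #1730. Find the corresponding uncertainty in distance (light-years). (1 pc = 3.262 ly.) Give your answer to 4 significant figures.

12.42 ly

d = 1/p, so σ_d = σ_p / p².
σ_d = 0.00290 / (0.02760)² = 0.00290 / 0.00076176 = 3.807 pc = 3.807 × 3.262 ly = 12.418 ly.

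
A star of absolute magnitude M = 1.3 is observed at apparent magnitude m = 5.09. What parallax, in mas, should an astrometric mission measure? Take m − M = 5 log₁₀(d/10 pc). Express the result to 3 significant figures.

m − M = 5.09 − 1.3 = 3.79.
d = 10^((m−M)/5 + 1) = 10^1.758 = 57.28 pc.
p = 1/d = 1/57.28 = 0.017458 arcsec = 17.458 mas.

17.5 mas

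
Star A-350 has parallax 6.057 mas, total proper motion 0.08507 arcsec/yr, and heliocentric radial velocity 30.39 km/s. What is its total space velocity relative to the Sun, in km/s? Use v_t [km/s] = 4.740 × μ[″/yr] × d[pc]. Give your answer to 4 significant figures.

d = 1/p = 1/0.006057″ = 165.1 pc.
v_t = 4.740 μ d = 4.740 × 0.08507 × 165.1 = 66.574 km/s.
v = √(v_r² + v_t²) = √(30.39² + 66.574²) = √5355.65 = 73.182 km/s.

73.18 km/s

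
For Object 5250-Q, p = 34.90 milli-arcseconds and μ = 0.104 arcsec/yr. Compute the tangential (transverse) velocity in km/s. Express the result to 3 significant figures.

14.1 km/s

d = 1/p = 1/0.03490″ = 28.653 pc.
v_t = 4.74 × μ × d = 4.74 × 0.104 × 28.653 = 14.125 km/s.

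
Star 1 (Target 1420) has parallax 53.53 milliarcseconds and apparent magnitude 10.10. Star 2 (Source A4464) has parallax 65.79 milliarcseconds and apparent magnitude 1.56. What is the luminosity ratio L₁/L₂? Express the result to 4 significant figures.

d₁ = 1/p₁ = 1/0.05353″ = 18.681 pc; d₂ = 1/p₂ = 1/0.06579″ = 15.2 pc.
M₁ = m₁ − 5 log₁₀ d₁ + 5 = 10.10 − 6.3570 + 5 = 8.7430.
M₂ = 1.56 − 5.9092 + 5 = 0.6508.
L₁/L₂ = 10^(0.4(M₂ − M₁)) = 10^(0.4 × (-8.0922)) = 10^(-3.23688) = 0.00057959.

L₁/L₂ = 0.0005796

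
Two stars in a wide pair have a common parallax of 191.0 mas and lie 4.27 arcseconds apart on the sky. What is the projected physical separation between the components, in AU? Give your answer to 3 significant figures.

22.4 AU

d = 1/p = 1/0.1910″ = 5.2356 pc.
At distance d (pc), an angle of θ arcsec spans θ·d AU: s = 4.27 × 5.2356 = 22.356 AU.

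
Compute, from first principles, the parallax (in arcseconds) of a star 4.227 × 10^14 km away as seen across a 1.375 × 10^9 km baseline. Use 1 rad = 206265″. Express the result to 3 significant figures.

0.671 arcsec

θ ≈ B/d = (1.375 × 10^9) / (4.227 × 10^14) = 3.2529 × 10^-6 rad.
In arcseconds: 3.2529 × 10^-6 × 206265 = 0.67096″.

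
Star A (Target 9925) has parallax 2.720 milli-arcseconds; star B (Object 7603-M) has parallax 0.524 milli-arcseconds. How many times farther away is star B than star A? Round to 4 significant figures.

5.191

Since d = 1/p, d_B/d_A = p_A/p_B.
= 2.720 / 0.524 = 5.1908.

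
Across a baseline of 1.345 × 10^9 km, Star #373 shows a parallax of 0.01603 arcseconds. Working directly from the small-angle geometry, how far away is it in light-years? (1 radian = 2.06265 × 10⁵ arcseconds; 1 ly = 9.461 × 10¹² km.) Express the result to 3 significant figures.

θ = 0.01603″ = 0.01603/206265 = 7.7716 × 10^-8 rad.
d = B/θ = (1.345 × 10^9) / (7.7716 × 10^-8) = 1.7307 × 10^16 km = (1.7307 × 10^16) / (9.461 × 10^12) ly = 1829.3 ly.

1830 ly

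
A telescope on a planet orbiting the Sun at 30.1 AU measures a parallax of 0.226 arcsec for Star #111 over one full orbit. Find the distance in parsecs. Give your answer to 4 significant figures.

133.2 pc

With baseline B (in AU) and parallax p (in arcsec), d = B/p parsecs.
d = 30.1 / 0.226 = 133.19 pc.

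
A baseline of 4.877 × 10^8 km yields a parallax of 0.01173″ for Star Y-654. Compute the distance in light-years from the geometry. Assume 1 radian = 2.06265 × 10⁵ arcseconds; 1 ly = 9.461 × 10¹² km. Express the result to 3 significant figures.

θ = 0.01173″ = 0.01173/206265 = 5.6869 × 10^-8 rad.
d = B/θ = (4.877 × 10^8) / (5.6869 × 10^-8) = 8.5758 × 10^15 km = (8.5758 × 10^15) / (9.461 × 10^12) ly = 906.44 ly.

906 ly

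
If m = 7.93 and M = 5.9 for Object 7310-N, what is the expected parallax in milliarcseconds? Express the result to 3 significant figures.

39.3 mas

m − M = 7.93 − 5.9 = 2.03.
d = 10^((m−M)/5 + 1) = 10^1.406 = 25.468 pc.
p = 1/d = 1/25.468 = 0.039265 arcsec = 39.265 mas.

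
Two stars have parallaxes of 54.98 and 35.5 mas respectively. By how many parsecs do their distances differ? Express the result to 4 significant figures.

9.981 pc

d_A = 1/0.05498″ = 18.188 pc; d_B = 1/0.03550″ = 28.169 pc.
|d_B − d_A| = |28.169 − 18.188| = 9.981 pc.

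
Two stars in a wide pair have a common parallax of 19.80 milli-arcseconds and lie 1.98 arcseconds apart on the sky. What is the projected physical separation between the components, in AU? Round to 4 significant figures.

100.0 AU

d = 1/p = 1/0.01980″ = 50.505 pc.
At distance d (pc), an angle of θ arcsec spans θ·d AU: s = 1.98 × 50.505 = 100 AU.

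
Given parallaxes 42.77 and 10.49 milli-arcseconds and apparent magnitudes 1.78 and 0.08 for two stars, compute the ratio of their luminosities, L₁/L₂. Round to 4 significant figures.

d₁ = 1/p₁ = 1/0.04277″ = 23.381 pc; d₂ = 1/p₂ = 1/0.01049″ = 95.329 pc.
M₁ = m₁ − 5 log₁₀ d₁ + 5 = 1.78 − 6.8443 + 5 = -0.0643.
M₂ = 0.08 − 9.8961 + 5 = -4.8161.
L₁/L₂ = 10^(0.4(M₂ − M₁)) = 10^(0.4 × (-4.7518)) = 10^(-1.90072) = 0.012568.

L₁/L₂ = 0.01257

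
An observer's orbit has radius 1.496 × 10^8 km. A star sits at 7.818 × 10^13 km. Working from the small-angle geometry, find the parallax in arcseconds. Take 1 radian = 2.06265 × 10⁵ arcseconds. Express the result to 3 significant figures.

θ ≈ B/d = (1.496 × 10^8) / (7.818 × 10^13) = 1.9135 × 10^-6 rad.
In arcseconds: 1.9135 × 10^-6 × 206265 = 0.39469″.

0.395 arcsec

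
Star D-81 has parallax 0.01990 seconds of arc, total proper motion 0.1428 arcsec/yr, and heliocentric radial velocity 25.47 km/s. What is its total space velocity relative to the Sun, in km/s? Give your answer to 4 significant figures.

d = 1/p = 1/0.01990″ = 50.251 pc.
v_t = 4.740 μ d = 4.740 × 0.1428 × 50.251 = 34.013 km/s.
v = √(v_r² + v_t²) = √(25.47² + 34.013²) = √1805.61 = 42.492 km/s.

42.49 km/s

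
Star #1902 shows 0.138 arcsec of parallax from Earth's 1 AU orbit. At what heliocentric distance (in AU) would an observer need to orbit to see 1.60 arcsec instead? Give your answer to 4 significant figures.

Parallax scales linearly with baseline: p ∝ B, so B = p_target / p_Earth × 1 AU.
B = 1.60 / 0.138 = 11.594 AU.

11.59 AU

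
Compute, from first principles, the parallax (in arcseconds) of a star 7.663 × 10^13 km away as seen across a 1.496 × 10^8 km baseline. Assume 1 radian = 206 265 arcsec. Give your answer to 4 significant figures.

0.4027 arcsec

θ ≈ B/d = (1.496 × 10^8) / (7.663 × 10^13) = 1.9522 × 10^-6 rad.
In arcseconds: 1.9522 × 10^-6 × 206265 = 0.40267″.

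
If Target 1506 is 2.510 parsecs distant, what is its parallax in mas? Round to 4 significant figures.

p = 1/d = 1/2.51 = 0.39841 arcsec.
= 0.39841 × 1000 = 398.41 mas.

398.4 mas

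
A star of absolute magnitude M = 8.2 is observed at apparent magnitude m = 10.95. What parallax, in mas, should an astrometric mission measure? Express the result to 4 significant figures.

m − M = 10.95 − 8.2 = 2.75.
d = 10^((m−M)/5 + 1) = 10^1.550 = 35.481 pc.
p = 1/d = 1/35.481 = 0.028184 arcsec = 28.184 mas.

28.18 mas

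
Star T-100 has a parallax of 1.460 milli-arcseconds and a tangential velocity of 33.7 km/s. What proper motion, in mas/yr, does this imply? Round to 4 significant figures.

10.38 mas/yr

d = 1/p = 1/0.001460″ = 684.93 pc.
μ = v_t / (4.74 d) = 33.7 / (4.74 × 684.93) = 33.7 / 3246.6 = 0.01038 ″/yr = 10.38 mas/yr.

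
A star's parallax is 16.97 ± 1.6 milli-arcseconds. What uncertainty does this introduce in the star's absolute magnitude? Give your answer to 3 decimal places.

σ_M = 0.205 mag

M = m − 5 log₁₀ d + 5 = m + 5 log₁₀ p + 5, so ∂M/∂p = 5/(p ln 10).
σ_M = (5/ln 10) · (σ_p/p) = 2.1715 × 1.6/16.97 = 2.1715 × 0.094284 = 0.20474.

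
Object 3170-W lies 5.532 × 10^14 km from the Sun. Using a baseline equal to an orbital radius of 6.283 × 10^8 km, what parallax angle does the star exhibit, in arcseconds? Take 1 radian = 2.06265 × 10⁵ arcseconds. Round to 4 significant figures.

θ ≈ B/d = (6.283 × 10^8) / (5.532 × 10^14) = 1.1358 × 10^-6 rad.
In arcseconds: 1.1358 × 10^-6 × 206265 = 0.23428″.

0.2343 arcsec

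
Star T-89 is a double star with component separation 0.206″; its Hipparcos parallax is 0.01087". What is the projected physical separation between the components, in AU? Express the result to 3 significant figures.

d = 1/p = 1/0.01087″ = 91.996 pc.
At distance d (pc), an angle of θ arcsec spans θ·d AU: s = 0.206 × 91.996 = 18.951 AU.

19.0 AU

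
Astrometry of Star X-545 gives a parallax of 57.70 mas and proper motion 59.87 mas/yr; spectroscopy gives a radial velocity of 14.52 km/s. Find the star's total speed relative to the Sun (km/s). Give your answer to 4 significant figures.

d = 1/p = 1/0.05770″ = 17.331 pc.
μ = 59.87 mas/yr = 0.05987 ″/yr.
v_t = 4.740 μ d = 4.740 × 0.05987 × 17.331 = 4.9183 km/s.
v = √(v_r² + v_t²) = √(14.52² + 4.9183²) = √235.02 = 15.33 km/s.

15.33 km/s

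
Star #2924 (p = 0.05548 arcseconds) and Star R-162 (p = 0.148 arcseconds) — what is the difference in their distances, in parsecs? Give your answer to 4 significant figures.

11.27 pc

d_A = 1/0.05548″ = 18.025 pc; d_B = 1/0.1480″ = 6.7568 pc.
|d_B − d_A| = |6.7568 − 18.025| = 11.268 pc.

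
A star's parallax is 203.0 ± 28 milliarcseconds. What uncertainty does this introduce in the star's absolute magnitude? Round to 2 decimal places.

M = m − 5 log₁₀ d + 5 = m + 5 log₁₀ p + 5, so ∂M/∂p = 5/(p ln 10).
σ_M = (5/ln 10) · (σ_p/p) = 2.1715 × 28/203.0 = 2.1715 × 0.13793 = 0.29951.

σ_M = 0.30 mag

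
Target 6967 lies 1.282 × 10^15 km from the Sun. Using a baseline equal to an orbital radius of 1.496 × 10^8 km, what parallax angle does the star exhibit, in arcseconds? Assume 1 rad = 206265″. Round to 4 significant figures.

0.02407 arcsec

θ ≈ B/d = (1.496 × 10^8) / (1.282 × 10^15) = 1.1669 × 10^-7 rad.
In arcseconds: 1.1669 × 10^-7 × 206265 = 0.024069″.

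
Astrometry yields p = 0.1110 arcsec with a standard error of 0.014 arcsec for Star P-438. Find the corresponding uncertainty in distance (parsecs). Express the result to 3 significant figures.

1.14 pc

d = 1/p, so σ_d = σ_p / p².
σ_d = 0.0140 / (0.1110)² = 0.0140 / 0.012321 = 1.1363 pc.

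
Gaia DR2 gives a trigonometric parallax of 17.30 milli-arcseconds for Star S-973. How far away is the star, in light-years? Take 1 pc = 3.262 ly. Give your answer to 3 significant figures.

189 light years

p = 17.30 milli-arcseconds = 0.01730 arcsec.
d = 1/p = 1/0.01730 = 57.803 pc.
In light-years: 57.803 × 3.262 = 188.55 ly.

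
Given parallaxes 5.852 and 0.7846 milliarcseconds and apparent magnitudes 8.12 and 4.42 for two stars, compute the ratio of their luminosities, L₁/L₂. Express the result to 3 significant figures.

d₁ = 1/p₁ = 1/0.005852″ = 170.88 pc; d₂ = 1/p₂ = 1/0.0007846″ = 1274.5 pc.
M₁ = m₁ − 5 log₁₀ d₁ + 5 = 8.12 − 11.1635 + 5 = 1.9565.
M₂ = 4.42 − 15.5267 + 5 = -6.1067.
L₁/L₂ = 10^(0.4(M₂ − M₁)) = 10^(0.4 × (-8.0632)) = 10^(-3.22528) = 0.00059528.

L₁/L₂ = 0.000595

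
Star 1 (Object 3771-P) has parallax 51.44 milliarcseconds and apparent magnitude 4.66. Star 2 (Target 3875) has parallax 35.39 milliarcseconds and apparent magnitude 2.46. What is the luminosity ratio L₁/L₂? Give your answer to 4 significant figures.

L₁/L₂ = 0.06240

d₁ = 1/p₁ = 1/0.05144″ = 19.44 pc; d₂ = 1/p₂ = 1/0.03539″ = 28.257 pc.
M₁ = m₁ − 5 log₁₀ d₁ + 5 = 4.66 − 6.4435 + 5 = 3.2165.
M₂ = 2.46 − 7.2556 + 5 = 0.2044.
L₁/L₂ = 10^(0.4(M₂ − M₁)) = 10^(0.4 × (-3.0121)) = 10^(-1.20484) = 0.062396.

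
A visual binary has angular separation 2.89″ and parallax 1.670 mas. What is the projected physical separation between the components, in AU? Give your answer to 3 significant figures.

1730 AU

d = 1/p = 1/0.001670″ = 598.8 pc.
At distance d (pc), an angle of θ arcsec spans θ·d AU: s = 2.89 × 598.8 = 1730.5 AU.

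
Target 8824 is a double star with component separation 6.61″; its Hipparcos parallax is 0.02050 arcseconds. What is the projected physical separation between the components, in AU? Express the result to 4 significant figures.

d = 1/p = 1/0.02050″ = 48.78 pc.
At distance d (pc), an angle of θ arcsec spans θ·d AU: s = 6.61 × 48.78 = 322.44 AU.

322.4 AU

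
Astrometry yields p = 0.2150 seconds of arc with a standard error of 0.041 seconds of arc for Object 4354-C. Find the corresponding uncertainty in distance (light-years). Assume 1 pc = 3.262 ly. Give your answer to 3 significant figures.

2.89 ly

d = 1/p, so σ_d = σ_p / p².
σ_d = 0.0410 / (0.2150)² = 0.0410 / 0.046225 = 0.88697 pc = 0.88697 × 3.262 ly = 2.8933 ly.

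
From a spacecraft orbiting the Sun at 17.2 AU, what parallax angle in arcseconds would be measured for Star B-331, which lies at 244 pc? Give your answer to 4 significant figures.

0.07049 arcsec

p (arcsec) = B (AU) / d (pc).
p = 17.2 / 244 = 0.070492 arcsec.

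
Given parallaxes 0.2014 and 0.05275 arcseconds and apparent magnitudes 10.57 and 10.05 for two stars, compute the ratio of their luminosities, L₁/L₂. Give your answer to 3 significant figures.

L₁/L₂ = 0.0425

d₁ = 1/p₁ = 1/0.2014″ = 4.9652 pc; d₂ = 1/p₂ = 1/0.05275″ = 18.957 pc.
M₁ = m₁ − 5 log₁₀ d₁ + 5 = 10.57 − 3.4797 + 5 = 12.0903.
M₂ = 10.05 − 6.3888 + 5 = 8.6612.
L₁/L₂ = 10^(0.4(M₂ − M₁)) = 10^(0.4 × (-3.4291)) = 10^(-1.37164) = 0.042497.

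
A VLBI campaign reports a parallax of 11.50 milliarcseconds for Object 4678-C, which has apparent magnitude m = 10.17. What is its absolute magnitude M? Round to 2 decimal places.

d = 1/p = 1/0.01150″ = 86.957 pc.
m − M = 5 log₁₀(86.957) − 5 = 9.6965 − 5 = 4.6965.
M = m − (m − M) = 10.17 − 4.6965 = 5.47.

M = 5.47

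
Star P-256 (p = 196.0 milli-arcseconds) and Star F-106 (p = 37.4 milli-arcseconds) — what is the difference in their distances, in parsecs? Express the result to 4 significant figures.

d_A = 1/0.1960″ = 5.102 pc; d_B = 1/0.03740″ = 26.738 pc.
|d_B − d_A| = |26.738 − 5.102| = 21.636 pc.

21.64 pc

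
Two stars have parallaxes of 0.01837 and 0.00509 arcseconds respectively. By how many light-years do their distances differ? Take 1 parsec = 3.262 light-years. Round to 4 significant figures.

463.3 ly

d_A = 1/0.01837″ = 54.437 pc; d_B = 1/0.005090″ = 196.46 pc.
|d_B − d_A| = |196.46 − 54.437| = 142.02 pc = 142.02 × 3.262 ly = 463.27 ly.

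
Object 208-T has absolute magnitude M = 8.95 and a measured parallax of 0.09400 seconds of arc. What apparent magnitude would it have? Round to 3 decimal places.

d = 1/p = 1/0.09400″ = 10.638 pc.
m − M = 5 log₁₀ d − 5 = 5 log₁₀(10.638) − 5 = 5.1343 − 5 = 0.1343.
m = M + (m − M) = 8.95 + 0.1343 = 9.084.

m = 9.084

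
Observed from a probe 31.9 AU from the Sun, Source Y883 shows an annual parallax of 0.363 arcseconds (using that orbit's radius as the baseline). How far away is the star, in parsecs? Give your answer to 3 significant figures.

With baseline B (in AU) and parallax p (in arcsec), d = B/p parsecs.
d = 31.9 / 0.363 = 87.879 pc.

87.9 pc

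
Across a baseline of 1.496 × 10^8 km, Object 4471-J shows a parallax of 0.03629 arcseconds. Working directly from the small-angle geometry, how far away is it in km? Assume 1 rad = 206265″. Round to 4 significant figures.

8.503 × 10^14 km

θ = 0.03629″ = 0.03629/206265 = 1.7594 × 10^-7 rad.
d = B/θ = (1.496 × 10^8) / (1.7594 × 10^-7) = 8.5029 × 10^14 km.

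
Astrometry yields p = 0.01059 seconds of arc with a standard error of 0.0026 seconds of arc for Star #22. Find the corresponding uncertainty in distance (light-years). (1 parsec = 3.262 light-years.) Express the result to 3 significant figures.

d = 1/p, so σ_d = σ_p / p².
σ_d = 0.00260 / (0.01059)² = 0.00260 / 0.00011215 = 23.183 pc = 23.183 × 3.262 ly = 75.623 ly.

75.6 ly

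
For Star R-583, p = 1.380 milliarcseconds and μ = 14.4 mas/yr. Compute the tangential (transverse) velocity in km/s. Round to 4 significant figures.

49.46 km/s

d = 1/p = 1/0.001380″ = 724.64 pc.
μ = 14.4 mas/yr = 0.0144 ″/yr.
v_t = 4.74 × μ × d = 4.74 × 0.0144 × 724.64 = 49.461 km/s.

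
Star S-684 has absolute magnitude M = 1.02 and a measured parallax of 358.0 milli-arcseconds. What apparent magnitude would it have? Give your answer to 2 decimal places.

m = -1.75

d = 1/p = 1/0.3580″ = 2.7933 pc.
m − M = 5 log₁₀ d − 5 = 5 log₁₀(2.7933) − 5 = 2.2306 − 5 = -2.7694.
m = M + (m − M) = 1.02 + (-2.7694) = -1.75.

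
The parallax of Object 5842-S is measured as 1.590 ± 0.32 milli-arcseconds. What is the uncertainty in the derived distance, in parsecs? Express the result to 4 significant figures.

d = 1/p, so σ_d = σ_p / p².
σ_d = 0.000320 / (0.001590)² = 0.000320 / 0.0000025281 = 126.58 pc.

126.6 pc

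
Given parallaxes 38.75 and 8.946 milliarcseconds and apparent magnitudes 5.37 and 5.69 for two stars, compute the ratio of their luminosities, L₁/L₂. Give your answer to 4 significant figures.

d₁ = 1/p₁ = 1/0.03875″ = 25.806 pc; d₂ = 1/p₂ = 1/0.008946″ = 111.78 pc.
M₁ = m₁ − 5 log₁₀ d₁ + 5 = 5.37 − 7.0586 + 5 = 3.3114.
M₂ = 5.69 − 10.2418 + 5 = 0.4482.
L₁/L₂ = 10^(0.4(M₂ − M₁)) = 10^(0.4 × (-2.8632)) = 10^(-1.14528) = 0.071568.

L₁/L₂ = 0.07157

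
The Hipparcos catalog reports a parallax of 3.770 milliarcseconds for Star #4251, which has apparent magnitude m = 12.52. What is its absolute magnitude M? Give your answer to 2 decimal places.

M = 5.40

d = 1/p = 1/0.003770″ = 265.25 pc.
m − M = 5 log₁₀(265.25) − 5 = 12.1183 − 5 = 7.1183.
M = m − (m − M) = 12.52 − 7.1183 = 5.40.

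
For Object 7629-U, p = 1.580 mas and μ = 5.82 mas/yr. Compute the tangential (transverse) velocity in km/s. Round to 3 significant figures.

17.5 km/s

d = 1/p = 1/0.001580″ = 632.91 pc.
μ = 5.82 mas/yr = 0.00582 ″/yr.
v_t = 4.74 × μ × d = 4.74 × 0.00582 × 632.91 = 17.46 km/s.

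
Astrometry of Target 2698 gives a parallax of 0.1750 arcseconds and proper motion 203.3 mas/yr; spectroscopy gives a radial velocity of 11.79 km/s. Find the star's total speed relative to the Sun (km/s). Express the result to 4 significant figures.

d = 1/p = 1/0.1750″ = 5.7143 pc.
μ = 203.3 mas/yr = 0.2033 ″/yr.
v_t = 4.740 μ d = 4.740 × 0.2033 × 5.7143 = 5.5065 km/s.
v = √(v_r² + v_t²) = √(11.79² + 5.5065²) = √169.326 = 13.013 km/s.

13.01 km/s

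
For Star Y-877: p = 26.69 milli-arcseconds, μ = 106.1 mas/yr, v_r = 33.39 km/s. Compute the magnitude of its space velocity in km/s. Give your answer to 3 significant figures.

38.3 km/s

d = 1/p = 1/0.02669″ = 37.467 pc.
μ = 106.1 mas/yr = 0.1061 ″/yr.
v_t = 4.740 μ d = 4.740 × 0.1061 × 37.467 = 18.843 km/s.
v = √(v_r² + v_t²) = √(33.39² + 18.843²) = √1469.95 = 38.34 km/s.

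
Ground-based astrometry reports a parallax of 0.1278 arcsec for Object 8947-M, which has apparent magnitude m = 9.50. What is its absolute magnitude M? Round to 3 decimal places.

M = 10.033

d = 1/p = 1/0.1278″ = 7.8247 pc.
m − M = 5 log₁₀(7.8247) − 5 = 4.4673 − 5 = -0.5327.
M = m − (m − M) = 9.50 − (-0.5327) = 10.033.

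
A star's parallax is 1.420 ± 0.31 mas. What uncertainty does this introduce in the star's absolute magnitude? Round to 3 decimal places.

σ_M = 0.474 mag

M = m − 5 log₁₀ d + 5 = m + 5 log₁₀ p + 5, so ∂M/∂p = 5/(p ln 10).
σ_M = (5/ln 10) · (σ_p/p) = 2.1715 × 0.31/1.420 = 2.1715 × 0.21831 = 0.47406.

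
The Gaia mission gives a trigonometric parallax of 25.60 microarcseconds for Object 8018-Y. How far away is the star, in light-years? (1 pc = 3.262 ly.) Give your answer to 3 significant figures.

p = 25.60 microarcseconds = 0.00002560 arcsec.
d = 1/p = 1/0.00002560 = 39063 pc.
In light-years: 39063 × 3.262 = 1.2742 × 10^5 ly.

127000 light years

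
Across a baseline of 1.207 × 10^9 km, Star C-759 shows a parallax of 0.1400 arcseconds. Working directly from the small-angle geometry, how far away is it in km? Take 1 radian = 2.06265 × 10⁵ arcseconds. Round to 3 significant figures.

θ = 0.1400″ = 0.1400/206265 = 6.7874 × 10^-7 rad.
d = B/θ = (1.207 × 10^9) / (6.7874 × 10^-7) = 1.7783 × 10^15 km.

1.78 × 10^15 km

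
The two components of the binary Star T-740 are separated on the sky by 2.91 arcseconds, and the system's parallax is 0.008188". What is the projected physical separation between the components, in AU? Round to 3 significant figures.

d = 1/p = 1/0.008188″ = 122.13 pc.
At distance d (pc), an angle of θ arcsec spans θ·d AU: s = 2.91 × 122.13 = 355.4 AU.

355 AU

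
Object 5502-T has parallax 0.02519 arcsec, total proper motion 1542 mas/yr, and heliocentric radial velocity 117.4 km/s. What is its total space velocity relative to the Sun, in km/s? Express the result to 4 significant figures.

d = 1/p = 1/0.02519″ = 39.698 pc.
μ = 1542 mas/yr = 1.542 ″/yr.
v_t = 4.740 μ d = 4.740 × 1.542 × 39.698 = 290.16 km/s.
v = √(v_r² + v_t²) = √(117.4² + 290.16²) = √97975.6 = 313.01 km/s.

313.0 km/s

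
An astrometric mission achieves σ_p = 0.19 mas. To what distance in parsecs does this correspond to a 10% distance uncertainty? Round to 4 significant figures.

526.3 pc

σ_d/d = σ_p/p, so the condition is σ_p/p ≤ 0.10, i.e. p ≥ σ_p/0.10.
p_min = 0.19/0.10 = 1.9 mas = 0.0019 arcsec.
d_max = 1/p_min = 1/0.0019 = 526.32 pc.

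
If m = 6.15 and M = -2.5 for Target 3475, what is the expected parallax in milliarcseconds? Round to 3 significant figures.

m − M = 6.15 − (-2.5) = 8.65.
d = 10^((m−M)/5 + 1) = 10^2.730 = 537.03 pc.
p = 1/d = 1/537.03 = 0.0018621 arcsec = 1.8621 mas.

1.86 mas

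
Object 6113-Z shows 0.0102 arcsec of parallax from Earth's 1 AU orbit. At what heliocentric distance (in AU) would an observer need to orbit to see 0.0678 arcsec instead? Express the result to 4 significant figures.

Parallax scales linearly with baseline: p ∝ B, so B = p_target / p_Earth × 1 AU.
B = 0.0678 / 0.0102 = 6.6471 AU.

6.647 AU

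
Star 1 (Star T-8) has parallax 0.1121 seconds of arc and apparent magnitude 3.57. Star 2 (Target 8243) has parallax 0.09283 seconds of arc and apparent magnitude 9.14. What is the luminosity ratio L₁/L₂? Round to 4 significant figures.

L₁/L₂ = 115.9

d₁ = 1/p₁ = 1/0.1121″ = 8.9206 pc; d₂ = 1/p₂ = 1/0.09283″ = 10.772 pc.
M₁ = m₁ − 5 log₁₀ d₁ + 5 = 3.57 − 4.7520 + 5 = 3.8180.
M₂ = 9.14 − 5.1615 + 5 = 8.9785.
L₁/L₂ = 10^(0.4(M₂ − M₁)) = 10^(0.4 × 5.1605) = 10^2.06420 = 115.93.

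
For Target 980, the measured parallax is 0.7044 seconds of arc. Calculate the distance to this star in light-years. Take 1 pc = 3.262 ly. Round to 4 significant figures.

d = 1/p = 1/0.7044 = 1.4196 pc.
In light-years: 1.4196 × 3.262 = 4.6307 ly.

4.631 light years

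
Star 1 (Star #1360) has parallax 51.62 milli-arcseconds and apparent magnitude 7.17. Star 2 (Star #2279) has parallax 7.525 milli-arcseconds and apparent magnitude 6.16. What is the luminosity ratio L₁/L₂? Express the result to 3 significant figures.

L₁/L₂ = 0.00838

d₁ = 1/p₁ = 1/0.05162″ = 19.372 pc; d₂ = 1/p₂ = 1/0.007525″ = 132.89 pc.
M₁ = m₁ − 5 log₁₀ d₁ + 5 = 7.17 − 6.4359 + 5 = 5.7341.
M₂ = 6.16 − 10.6175 + 5 = 0.5425.
L₁/L₂ = 10^(0.4(M₂ − M₁)) = 10^(0.4 × (-5.1916)) = 10^(-2.07664) = 0.0083822.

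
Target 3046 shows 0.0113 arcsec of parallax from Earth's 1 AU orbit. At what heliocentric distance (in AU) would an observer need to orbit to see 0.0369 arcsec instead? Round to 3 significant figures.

3.27 AU

Parallax scales linearly with baseline: p ∝ B, so B = p_target / p_Earth × 1 AU.
B = 0.0369 / 0.0113 = 3.2655 AU.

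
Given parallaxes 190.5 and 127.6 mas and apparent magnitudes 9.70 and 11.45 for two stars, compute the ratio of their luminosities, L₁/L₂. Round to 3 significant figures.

d₁ = 1/p₁ = 1/0.1905″ = 5.2493 pc; d₂ = 1/p₂ = 1/0.1276″ = 7.837 pc.
M₁ = m₁ − 5 log₁₀ d₁ + 5 = 9.70 − 3.6005 + 5 = 11.0995.
M₂ = 11.45 − 4.4707 + 5 = 11.9793.
L₁/L₂ = 10^(0.4(M₂ − M₁)) = 10^(0.4 × 0.8798) = 10^0.35192 = 2.2486.

L₁/L₂ = 2.25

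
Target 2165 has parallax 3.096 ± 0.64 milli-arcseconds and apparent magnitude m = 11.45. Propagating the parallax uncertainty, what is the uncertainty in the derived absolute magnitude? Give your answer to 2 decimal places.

M = m − 5 log₁₀ d + 5 = m + 5 log₁₀ p + 5, so ∂M/∂p = 5/(p ln 10).
σ_M = (5/ln 10) · (σ_p/p) = 2.1715 × 0.64/3.096 = 2.1715 × 0.20672 = 0.44889.

σ_M = 0.45 mag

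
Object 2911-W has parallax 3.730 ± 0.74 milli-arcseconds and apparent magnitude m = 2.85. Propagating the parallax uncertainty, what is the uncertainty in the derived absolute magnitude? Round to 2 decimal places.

M = m − 5 log₁₀ d + 5 = m + 5 log₁₀ p + 5, so ∂M/∂p = 5/(p ln 10).
σ_M = (5/ln 10) · (σ_p/p) = 2.1715 × 0.74/3.730 = 2.1715 × 0.19839 = 0.4308.

σ_M = 0.43 mag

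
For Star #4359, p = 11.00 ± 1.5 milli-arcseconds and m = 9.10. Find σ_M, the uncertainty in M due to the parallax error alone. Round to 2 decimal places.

M = m − 5 log₁₀ d + 5 = m + 5 log₁₀ p + 5, so ∂M/∂p = 5/(p ln 10).
σ_M = (5/ln 10) · (σ_p/p) = 2.1715 × 1.5/11.00 = 2.1715 × 0.13636 = 0.29611.

σ_M = 0.30 mag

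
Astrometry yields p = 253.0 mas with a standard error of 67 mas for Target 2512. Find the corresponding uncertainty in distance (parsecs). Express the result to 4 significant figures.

1.047 pc

d = 1/p, so σ_d = σ_p / p².
σ_d = 0.0670 / (0.2530)² = 0.0670 / 0.064009 = 1.0467 pc.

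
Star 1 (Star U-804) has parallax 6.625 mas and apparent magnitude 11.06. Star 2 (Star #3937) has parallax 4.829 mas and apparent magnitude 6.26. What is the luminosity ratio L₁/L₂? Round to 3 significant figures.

L₁/L₂ = 0.00639

d₁ = 1/p₁ = 1/0.006625″ = 150.94 pc; d₂ = 1/p₂ = 1/0.004829″ = 207.08 pc.
M₁ = m₁ − 5 log₁₀ d₁ + 5 = 11.06 − 10.8940 + 5 = 5.1660.
M₂ = 6.26 − 11.5807 + 5 = -0.3207.
L₁/L₂ = 10^(0.4(M₂ − M₁)) = 10^(0.4 × (-5.4867)) = 10^(-2.19468) = 0.0063873.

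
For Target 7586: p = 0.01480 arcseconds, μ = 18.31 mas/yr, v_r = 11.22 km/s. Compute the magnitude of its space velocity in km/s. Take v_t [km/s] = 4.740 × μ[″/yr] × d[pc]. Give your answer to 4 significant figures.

12.66 km/s

d = 1/p = 1/0.01480″ = 67.568 pc.
μ = 18.31 mas/yr = 0.01831 ″/yr.
v_t = 4.740 μ d = 4.740 × 0.01831 × 67.568 = 5.8642 km/s.
v = √(v_r² + v_t²) = √(11.22² + 5.8642²) = √160.277 = 12.66 km/s.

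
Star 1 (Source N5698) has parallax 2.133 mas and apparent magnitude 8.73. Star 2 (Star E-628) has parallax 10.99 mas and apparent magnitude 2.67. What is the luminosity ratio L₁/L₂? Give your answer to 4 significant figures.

d₁ = 1/p₁ = 1/0.002133″ = 468.82 pc; d₂ = 1/p₂ = 1/0.01099″ = 90.992 pc.
M₁ = m₁ − 5 log₁₀ d₁ + 5 = 8.73 − 13.3550 + 5 = 0.3750.
M₂ = 2.67 − 9.7950 + 5 = -2.1250.
L₁/L₂ = 10^(0.4(M₂ − M₁)) = 10^(0.4 × (-2.5000)) = 10^(-1.00000) = 0.1.

L₁/L₂ = 0.1000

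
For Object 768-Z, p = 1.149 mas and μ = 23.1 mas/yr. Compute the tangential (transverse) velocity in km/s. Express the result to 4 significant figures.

d = 1/p = 1/0.001149″ = 870.32 pc.
μ = 23.1 mas/yr = 0.0231 ″/yr.
v_t = 4.74 × μ × d = 4.74 × 0.0231 × 870.32 = 95.295 km/s.

95.30 km/s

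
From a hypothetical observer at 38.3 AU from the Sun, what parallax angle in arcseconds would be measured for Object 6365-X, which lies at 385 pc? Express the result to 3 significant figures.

p (arcsec) = B (AU) / d (pc).
p = 38.3 / 385 = 0.099481 arcsec.

0.0995 arcsec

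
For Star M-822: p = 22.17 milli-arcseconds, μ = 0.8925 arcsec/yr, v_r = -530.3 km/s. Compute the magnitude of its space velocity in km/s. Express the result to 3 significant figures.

d = 1/p = 1/0.02217″ = 45.106 pc.
v_t = 4.740 μ d = 4.740 × 0.8925 × 45.106 = 190.82 km/s.
v = √(v_r² + v_t²) = √((-530.3)² + 190.82²) = √317630 = 563.59 km/s.

564 km/s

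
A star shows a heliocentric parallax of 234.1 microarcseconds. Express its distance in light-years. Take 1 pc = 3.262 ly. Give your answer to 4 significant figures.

13930 light years

p = 234.1 microarcseconds = 0.0002341 arcsec.
d = 1/p = 1/0.0002341 = 4271.7 pc.
In light-years: 4271.7 × 3.262 = 13934 ly.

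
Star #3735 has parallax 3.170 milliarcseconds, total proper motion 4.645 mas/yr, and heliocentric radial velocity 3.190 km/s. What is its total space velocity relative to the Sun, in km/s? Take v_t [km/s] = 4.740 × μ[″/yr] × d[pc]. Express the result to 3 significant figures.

7.64 km/s

d = 1/p = 1/0.003170″ = 315.46 pc.
μ = 4.645 mas/yr = 0.004645 ″/yr.
v_t = 4.740 μ d = 4.740 × 0.004645 × 315.46 = 6.9456 km/s.
v = √(v_r² + v_t²) = √(3.190² + 6.9456²) = √58.4175 = 7.6431 km/s.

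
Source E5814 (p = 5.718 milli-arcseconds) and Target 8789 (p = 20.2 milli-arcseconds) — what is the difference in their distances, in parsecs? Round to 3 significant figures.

d_A = 1/0.005718″ = 174.89 pc; d_B = 1/0.02020″ = 49.505 pc.
|d_B − d_A| = |49.505 − 174.89| = 125.39 pc.

125 pc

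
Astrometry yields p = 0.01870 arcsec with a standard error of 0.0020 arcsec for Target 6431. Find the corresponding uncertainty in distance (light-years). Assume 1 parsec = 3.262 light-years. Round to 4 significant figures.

18.66 ly

d = 1/p, so σ_d = σ_p / p².
σ_d = 0.00200 / (0.01870)² = 0.00200 / 0.00034969 = 5.7194 pc = 5.7194 × 3.262 ly = 18.657 ly.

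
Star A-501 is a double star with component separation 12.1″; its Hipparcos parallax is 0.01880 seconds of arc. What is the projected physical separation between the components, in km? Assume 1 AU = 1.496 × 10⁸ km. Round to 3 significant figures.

d = 1/p = 1/0.01880″ = 53.191 pc.
At distance d (pc), an angle of θ arcsec spans θ·d AU: s = 12.1 × 53.191 = 643.61 AU.
= 643.61 × 1.496 × 10⁸ km = 9.6284 × 10^10 km.

9.63 × 10^10 km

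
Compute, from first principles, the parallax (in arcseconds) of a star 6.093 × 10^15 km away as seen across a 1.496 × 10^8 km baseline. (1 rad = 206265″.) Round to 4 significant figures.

θ ≈ B/d = (1.496 × 10^8) / (6.093 × 10^15) = 2.4553 × 10^-8 rad.
In arcseconds: 2.4553 × 10^-8 × 206265 = 0.0050644″.

0.005064 arcsec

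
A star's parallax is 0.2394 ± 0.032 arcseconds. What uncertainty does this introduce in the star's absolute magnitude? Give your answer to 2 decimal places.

σ_M = 0.29 mag

M = m − 5 log₁₀ d + 5 = m + 5 log₁₀ p + 5, so ∂M/∂p = 5/(p ln 10).
σ_M = (5/ln 10) · (σ_p/p) = 2.1715 × 0.032/0.2394 = 2.1715 × 0.13367 = 0.29026.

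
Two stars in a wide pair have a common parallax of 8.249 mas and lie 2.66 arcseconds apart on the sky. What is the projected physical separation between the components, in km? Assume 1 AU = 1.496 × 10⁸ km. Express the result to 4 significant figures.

d = 1/p = 1/0.008249″ = 121.23 pc.
At distance d (pc), an angle of θ arcsec spans θ·d AU: s = 2.66 × 121.23 = 322.47 AU.
= 322.47 × 1.496 × 10⁸ km = 4.8242 × 10^10 km.

4.824 × 10^10 km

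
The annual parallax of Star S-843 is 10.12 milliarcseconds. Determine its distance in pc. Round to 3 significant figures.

98.8 pc

p = 10.12 milliarcseconds = 0.01012 arcsec.
d = 1/p = 1/0.01012 = 98.814 pc.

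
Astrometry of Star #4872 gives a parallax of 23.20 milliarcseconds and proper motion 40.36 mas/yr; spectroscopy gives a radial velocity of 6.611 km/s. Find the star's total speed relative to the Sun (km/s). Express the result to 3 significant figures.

d = 1/p = 1/0.02320″ = 43.103 pc.
μ = 40.36 mas/yr = 0.04036 ″/yr.
v_t = 4.740 μ d = 4.740 × 0.04036 × 43.103 = 8.2459 km/s.
v = √(v_r² + v_t²) = √(6.611² + 8.2459²) = √111.7 = 10.569 km/s.

10.6 km/s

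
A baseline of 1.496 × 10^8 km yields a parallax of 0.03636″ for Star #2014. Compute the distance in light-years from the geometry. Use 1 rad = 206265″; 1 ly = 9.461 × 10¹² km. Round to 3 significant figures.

θ = 0.03636″ = 0.03636/206265 = 1.7628 × 10^-7 rad.
d = B/θ = (1.496 × 10^8) / (1.7628 × 10^-7) = 8.4865 × 10^14 km = (8.4865 × 10^14) / (9.461 × 10^12) ly = 89.7 ly.

89.7 ly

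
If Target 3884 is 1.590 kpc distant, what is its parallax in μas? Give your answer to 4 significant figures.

d = 1.590 kpc = 1590 pc.
p = 1/d = 1/1590 = 0.00062893 arcsec.
= 0.00062893 × 10⁶ = 628.93 μas.

628.9 μas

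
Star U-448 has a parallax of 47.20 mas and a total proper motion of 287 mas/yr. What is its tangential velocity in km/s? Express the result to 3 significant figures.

d = 1/p = 1/0.04720″ = 21.186 pc.
μ = 287 mas/yr = 0.287 ″/yr.
v_t = 4.74 × μ × d = 4.74 × 0.287 × 21.186 = 28.821 km/s.

28.8 km/s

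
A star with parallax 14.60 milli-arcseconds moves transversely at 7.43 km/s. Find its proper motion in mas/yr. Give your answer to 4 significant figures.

d = 1/p = 1/0.01460″ = 68.493 pc.
μ = v_t / (4.74 d) = 7.43 / (4.74 × 68.493) = 7.43 / 324.66 = 0.022885 ″/yr = 22.885 mas/yr.

22.89 mas/yr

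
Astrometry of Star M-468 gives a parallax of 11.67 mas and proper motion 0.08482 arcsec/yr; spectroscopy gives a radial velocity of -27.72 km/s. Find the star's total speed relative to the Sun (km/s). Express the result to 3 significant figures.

44.2 km/s

d = 1/p = 1/0.01167″ = 85.69 pc.
v_t = 4.740 μ d = 4.740 × 0.08482 × 85.69 = 34.451 km/s.
v = √(v_r² + v_t²) = √((-27.72)² + 34.451²) = √1955.27 = 44.218 km/s.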